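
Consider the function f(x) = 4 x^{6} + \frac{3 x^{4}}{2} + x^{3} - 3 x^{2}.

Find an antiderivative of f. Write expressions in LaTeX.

Integrate term by term and add the pieces.
Check: d/dx[\frac{4 x^{7}}{7} + \frac{3 x^{5}}{10} + \frac{x^{4}}{4} - x^{3}] = 4 x^{6} + \frac{3 x^{4}}{2} + x^{3} - 3 x^{2} = f(x).

An antiderivative is F(x) = \frac{4 x^{7}}{7} + \frac{3 x^{5}}{10} + \frac{x^{4}}{4} - x^{3}.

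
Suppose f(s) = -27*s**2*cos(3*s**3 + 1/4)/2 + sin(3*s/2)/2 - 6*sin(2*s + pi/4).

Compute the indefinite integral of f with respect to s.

Integrate term by term and add the pieces.
Check: d/ds[-3*sin(3*s**3 + 1/4)/2 - cos(3*s/2)/3 + 3*cos(2*s + pi/4)] = -27*s**2*cos(3*s**3 + 1/4)/2 + sin(3*s/2)/2 - 6*sin(2*s + pi/4) = f(s).

F(s) = -3*sin(3*s**3 + 1/4)/2 - cos(3*s/2)/3 + 3*cos(2*s + pi/4) + C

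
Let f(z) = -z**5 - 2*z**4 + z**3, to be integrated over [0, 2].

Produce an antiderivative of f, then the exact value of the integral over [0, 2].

Antiderivative: F(z) = -z**6/6 - 2*z**5/5 + z**4/4; value = -292/15

The integrand splits into summands that can be handled one at a time.
F(z) = -z**6/6 - 2*z**5/5 + z**4/4 is an antiderivative of f.
Check: d/dz[-z**6/6 - 2*z**5/5 + z**4/4] = -z**5 - 2*z**4 + z**3 = f(z).
F(2) = -292/15; F(0) = 0.
Integral = F(2) - F(0) = -292/15.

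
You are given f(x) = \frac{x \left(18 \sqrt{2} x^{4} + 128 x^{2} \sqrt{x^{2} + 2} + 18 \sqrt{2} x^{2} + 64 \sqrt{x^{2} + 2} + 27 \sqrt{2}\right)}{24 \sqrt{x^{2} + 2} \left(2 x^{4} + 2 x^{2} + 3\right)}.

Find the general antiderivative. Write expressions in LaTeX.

An antiderivative F(x) passes only if d/dx[F] lands on f(x) exactly.
Check: d/dx[\frac{9 \sqrt{2} \sqrt{x^{2} + 2} + 16 \log{\left(2 x^{4} + 2 x^{2} + 3 \right)}}{24}] = \frac{18 \sqrt{2} x^{5} + 128 x^{3} \sqrt{x^{2} + 2} + 18 \sqrt{2} x^{3} + 64 x \sqrt{x^{2} + 2} + 27 \sqrt{2} x}{48 x^{4} \sqrt{x^{2} + 2} + 48 x^{2} \sqrt{x^{2} + 2} + 72 \sqrt{x^{2} + 2}}, which equals f(x).

F(x) = \frac{9 \sqrt{2} \sqrt{x^{2} + 2} + 16 \log{\left(2 x^{4} + 2 x^{2} + 3 \right)}}{24} + C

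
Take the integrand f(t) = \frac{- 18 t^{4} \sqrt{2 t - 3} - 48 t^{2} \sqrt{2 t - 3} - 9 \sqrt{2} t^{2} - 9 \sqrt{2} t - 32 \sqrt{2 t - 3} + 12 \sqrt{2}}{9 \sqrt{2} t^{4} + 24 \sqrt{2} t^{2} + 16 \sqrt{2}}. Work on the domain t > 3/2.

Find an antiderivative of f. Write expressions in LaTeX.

Recover f(t) by differentiating a candidate F(t); any mismatch rules it out.
Check: d/dt[\frac{- 24 t^{3} \sqrt{2 t - 3} + 36 t^{2} \sqrt{2 t - 3} - 32 t \sqrt{2 t - 3} + 18 \sqrt{2} t + 48 \sqrt{2 t - 3} + 9 \sqrt{2}}{18 \sqrt{2} t^{2} + 24 \sqrt{2}}] = \frac{- 18 \sqrt{2} t^{5} + 27 \sqrt{2} t^{4} - 48 \sqrt{2} t^{3} - 9 t^{2} \sqrt{2 t - 3} + 72 \sqrt{2} t^{2} - 9 t \sqrt{2 t - 3} - 32 \sqrt{2} t + 12 \sqrt{2 t - 3} + 48 \sqrt{2}}{9 t^{4} \sqrt{2 t - 3} + 24 t^{2} \sqrt{2 t - 3} + 16 \sqrt{2 t - 3}}, which equals f(t).

An antiderivative is F(t) = \frac{- 24 t^{3} \sqrt{2 t - 3} + 36 t^{2} \sqrt{2 t - 3} - 32 t \sqrt{2 t - 3} + 18 \sqrt{2} t + 48 \sqrt{2 t - 3} + 9 \sqrt{2}}{18 \sqrt{2} t^{2} + 24 \sqrt{2}}.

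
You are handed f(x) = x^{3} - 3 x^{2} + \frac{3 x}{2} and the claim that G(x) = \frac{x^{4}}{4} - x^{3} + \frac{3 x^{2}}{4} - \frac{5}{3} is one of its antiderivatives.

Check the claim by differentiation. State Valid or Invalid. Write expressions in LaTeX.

d/dx[G] = x^{3} - 3 x^{2} + \frac{3 x}{2}
This equals f(x) exactly, so the claim holds.

Valid - differentiating G returns exactly f.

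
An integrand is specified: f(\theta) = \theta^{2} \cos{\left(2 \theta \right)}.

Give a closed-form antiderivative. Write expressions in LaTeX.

An antiderivative is F(\theta) = \frac{2 \theta^{2} \sin{\left(2 \theta \right)} + 2 \theta \cos{\left(2 \theta \right)} - \sin{\left(2 \theta \right)}}{4}.

A candidate is checked by its d/d\theta: the result must match f(\theta).
Check: d/d\theta[\frac{2 \theta^{2} \sin{\left(2 \theta \right)} + 2 \theta \cos{\left(2 \theta \right)} - \sin{\left(2 \theta \right)}}{4}] = \theta^{2} \cos{\left(2 \theta \right)} = f(\theta).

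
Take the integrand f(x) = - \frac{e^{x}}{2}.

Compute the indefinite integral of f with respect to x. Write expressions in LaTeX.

F(x) = - \frac{e^{x}}{2} + C

Recover f(x) by differentiating a candidate F(x); any mismatch rules it out.
Check: d/dx[- \frac{e^{x}}{2}] = - \frac{e^{x}}{2} = f(x).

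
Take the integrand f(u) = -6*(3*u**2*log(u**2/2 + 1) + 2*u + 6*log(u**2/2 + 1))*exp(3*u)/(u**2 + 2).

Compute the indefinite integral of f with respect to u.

Recognize the product-rule pattern: f = v'r + vr' with v = -6*exp(3*u), r = log(u**2/2 + 1), so integration by parts undoes it.
Check: d/du[-6*exp(3*u)*log(u**2/2 + 1)] = (-18*u**2*exp(3*u)*log(u**2/2 + 1) - 12*u*exp(3*u) - 36*exp(3*u)*log(u**2/2 + 1))/(u**2 + 2), which equals f(u).

F(u) = -6*exp(3*u)*log(u**2/2 + 1) + C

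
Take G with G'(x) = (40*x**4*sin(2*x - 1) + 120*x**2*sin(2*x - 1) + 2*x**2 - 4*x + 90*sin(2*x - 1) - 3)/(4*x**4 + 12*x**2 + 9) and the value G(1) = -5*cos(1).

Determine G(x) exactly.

G(x) = (1 - x)/(2*x**2 + 3) - 5*cos(2*x - 1)

For G(x) to be correct, d/dx[G] must agree with the stated G'(x) identically.
A general antiderivative is (1 - x)/(2*x**2 + 3) - 5*cos(2*x - 1) + C.
The condition gives C = -5*cos(1) - (-5*cos(1)) = 0.
So G(x) = (1 - x)/(2*x**2 + 3) - 5*cos(2*x - 1).
Check: d/dx[(1 - x)/(2*x**2 + 3) - 5*cos(2*x - 1)] = (40*x**4*sin(2*x - 1) + 120*x**2*sin(2*x - 1) + 2*x**2 - 4*x + 90*sin(2*x - 1) - 3)/(4*x**4 + 12*x**2 + 9) = G'(x).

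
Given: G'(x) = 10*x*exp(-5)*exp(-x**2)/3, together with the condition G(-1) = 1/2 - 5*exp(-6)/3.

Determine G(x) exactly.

The substitution u = -x**2 - 5 works: G'(x) is exactly (dG/du)*(du/dx) for that inner function.
A general antiderivative is -5*exp(-x**2 - 5)/3 + C.
The condition gives C = 1/2 - 5*exp(-6)/3 - (-5*exp(-6)/3) = 1/2.
So G(x) = -(-3 + 10*exp(-5)*exp(-x**2))/6.
Check: d/dx[-(-3 + 10*exp(-5)*exp(-x**2))/6] = 10*x*exp(-5)*exp(-x**2)/3 = G'(x).

G(x) = -(-3 + 10*exp(-5)*exp(-x**2))/6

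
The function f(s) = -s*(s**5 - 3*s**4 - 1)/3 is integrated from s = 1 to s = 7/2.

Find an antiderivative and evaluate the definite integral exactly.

An antiderivative F(s) passes only if d/ds[F] lands on f(s) exactly.
F(s) = -s**7/21 + s**6/6 + s**2/6 is an antiderivative of f.
Check: d/ds[-s**7/21 + s**6/6 + s**2/6] = -s**6/3 + s**5 + s/3, which equals f(s).
F(7/2) = 49/24; F(1) = 2/7.
Integral = F(7/2) - F(1) = 295/168.

Antiderivative: F(s) = -s**7/21 + s**6/6 + s**2/6; value = 295/168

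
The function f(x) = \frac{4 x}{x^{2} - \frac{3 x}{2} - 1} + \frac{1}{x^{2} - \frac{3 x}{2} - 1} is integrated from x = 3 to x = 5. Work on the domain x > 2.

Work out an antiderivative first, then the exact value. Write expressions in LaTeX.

Factor the denominator (\left(x - 2\right) \left(2 x + 1\right)) and decompose: f = \frac{4}{5 \left(2 x + 1\right)} + \frac{18}{5 \left(x - 2\right)}; each piece integrates to a log, atan, or power term.
F(x) = \frac{18 \log{\left(x - 2 \right)}}{5} + \frac{2 \log{\left(x + \frac{1}{2} \right)}}{5} is an antiderivative of f.
Check: d/dx[\frac{18 \log{\left(x - 2 \right)}}{5} + \frac{2 \log{\left(x + \frac{1}{2} \right)}}{5}] = \frac{8 x + 2}{2 x^{2} - 3 x - 2}, which equals f(x).
F(5) = \frac{2 \log{\left(\frac{11}{2} \right)}}{5} + \frac{18 \log{\left(3 \right)}}{5}; F(3) = \frac{2 \log{\left(\frac{7}{2} \right)}}{5}.
Integral = F(5) - F(3) = - \frac{2 \log{\left(\frac{7}{2} \right)}}{5} + \frac{2 \log{\left(\frac{11}{2} \right)}}{5} + \frac{18 \log{\left(3 \right)}}{5}.

Antiderivative: F(x) = \frac{18 \log{\left(x - 2 \right)}}{5} + \frac{2 \log{\left(x + \frac{1}{2} \right)}}{5}; value = - \frac{2 \log{\left(\frac{7}{2} \right)}}{5} + \frac{2 \log{\left(\frac{11}{2} \right)}}{5} + \frac{18 \log{\left(3 \right)}}{5}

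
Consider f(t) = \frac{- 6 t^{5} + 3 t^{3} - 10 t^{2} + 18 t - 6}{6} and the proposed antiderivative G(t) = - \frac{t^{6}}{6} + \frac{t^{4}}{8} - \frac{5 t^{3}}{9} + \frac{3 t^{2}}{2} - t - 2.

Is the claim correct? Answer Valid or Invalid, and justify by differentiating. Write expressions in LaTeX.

d/dt[G] = - t^{5} + \frac{t^{3}}{2} - \frac{5 t^{2}}{3} + 3 t - 1
This equals f(t) exactly, so the claim holds.

Valid: G'(t) = f(t).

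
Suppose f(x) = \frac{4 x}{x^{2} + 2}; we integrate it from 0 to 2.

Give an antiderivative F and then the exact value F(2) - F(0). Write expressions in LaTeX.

f matches the chain-rule pattern g'(h)*h' with inner function h(x) = x^{2} + 2; substituting u = h(x) collapses the integral.
F(x) = 2 \log{\left(x^{2} + 2 \right)} is an antiderivative of f.
Check: d/dx[2 \log{\left(x^{2} + 2 \right)}] = \frac{4 x}{x^{2} + 2} = f(x).
F(2) = 2 \log{\left(6 \right)}; F(0) = 2 \log{\left(2 \right)}.
Integral = F(2) - F(0) = - 2 \log{\left(2 \right)} + 2 \log{\left(6 \right)}.

Antiderivative: F(x) = 2 \log{\left(x^{2} + 2 \right)}; value = - 2 \log{\left(2 \right)} + 2 \log{\left(6 \right)}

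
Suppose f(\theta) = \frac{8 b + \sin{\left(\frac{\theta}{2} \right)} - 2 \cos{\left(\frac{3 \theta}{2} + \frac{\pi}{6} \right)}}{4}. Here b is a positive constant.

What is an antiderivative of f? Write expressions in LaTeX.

An antiderivative is F(\theta) = \frac{12 b \theta - 2 \sin{\left(\frac{3 \theta}{2} + \frac{\pi}{6} \right)} - 3 \cos{\left(\frac{\theta}{2} \right)}}{6}.

Recover f(\theta) by differentiating a candidate F(\theta); any mismatch rules it out.
Check: d/d\theta[\frac{12 b \theta - 2 \sin{\left(\frac{3 \theta}{2} + \frac{\pi}{6} \right)} - 3 \cos{\left(\frac{\theta}{2} \right)}}{6}] = 2 b + \frac{\sin{\left(\frac{\theta}{2} \right)}}{4} - \frac{\cos{\left(\frac{3 \theta}{2} + \frac{\pi}{6} \right)}}{2}, which equals f(\theta).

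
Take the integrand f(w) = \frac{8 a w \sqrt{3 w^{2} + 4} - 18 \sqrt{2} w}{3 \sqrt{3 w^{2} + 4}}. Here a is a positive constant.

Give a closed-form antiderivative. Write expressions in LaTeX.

An antiderivative is F(w) = \frac{4 a w^{2}}{3} - 4 \sqrt{\frac{3 w^{2}}{2} + 2}.

Any candidate F(w) must reproduce f(w) exactly when differentiated.
Check: d/dw[\frac{4 a w^{2}}{3} - 4 \sqrt{\frac{3 w^{2}}{2} + 2}] = \frac{8 a w \sqrt{3 w^{2} + 4} - 18 \sqrt{2} w}{3 \sqrt{3 w^{2} + 4}} = f(w).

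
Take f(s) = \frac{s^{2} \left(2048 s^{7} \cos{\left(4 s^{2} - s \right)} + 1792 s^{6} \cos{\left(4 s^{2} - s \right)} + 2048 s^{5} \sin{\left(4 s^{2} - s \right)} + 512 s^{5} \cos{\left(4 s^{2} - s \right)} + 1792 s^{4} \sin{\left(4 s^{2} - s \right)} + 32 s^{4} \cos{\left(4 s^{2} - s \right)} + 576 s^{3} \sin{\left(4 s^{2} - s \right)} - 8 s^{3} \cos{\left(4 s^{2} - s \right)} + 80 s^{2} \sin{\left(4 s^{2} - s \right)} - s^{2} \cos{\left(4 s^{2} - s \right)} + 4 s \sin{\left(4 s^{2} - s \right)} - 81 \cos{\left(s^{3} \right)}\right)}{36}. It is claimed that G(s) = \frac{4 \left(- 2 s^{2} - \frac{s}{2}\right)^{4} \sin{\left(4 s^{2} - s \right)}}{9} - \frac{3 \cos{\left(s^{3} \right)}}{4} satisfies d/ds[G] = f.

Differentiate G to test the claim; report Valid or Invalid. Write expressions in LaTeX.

Invalid: d/ds[G] - f = \frac{9 s^{2} \sin{\left(s^{3} \right)}}{4} + \frac{9 s^{2} \cos{\left(s^{3} \right)}}{4}, which is not 0.

d/ds[G] = \frac{512 s^{9} \cos{\left(4 s^{2} - s \right)}}{9} + \frac{448 s^{8} \cos{\left(4 s^{2} - s \right)}}{9} + \frac{512 s^{7} \sin{\left(4 s^{2} - s \right)}}{9} + \frac{128 s^{7} \cos{\left(4 s^{2} - s \right)}}{9} + \frac{448 s^{6} \sin{\left(4 s^{2} - s \right)}}{9} + \frac{8 s^{6} \cos{\left(4 s^{2} - s \right)}}{9} + 16 s^{5} \sin{\left(4 s^{2} - s \right)} - \frac{2 s^{5} \cos{\left(4 s^{2} - s \right)}}{9} + \frac{20 s^{4} \sin{\left(4 s^{2} - s \right)}}{9} - \frac{s^{4} \cos{\left(4 s^{2} - s \right)}}{36} + \frac{s^{3} \sin{\left(4 s^{2} - s \right)}}{9} + \frac{9 s^{2} \sin{\left(s^{3} \right)}}{4}
d/ds[G] - f(s) = \frac{9 s^{2} \sin{\left(s^{3} \right)}}{4} + \frac{9 s^{2} \cos{\left(s^{3} \right)}}{4} != 0.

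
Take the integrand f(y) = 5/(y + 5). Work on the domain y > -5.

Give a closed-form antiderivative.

For F(y) to be correct the identity F'(y) - f(y) = 0 must hold.
Check: d/dy[5*log(y + 5)] = 5/(y + 5) = f(y).

An antiderivative is F(y) = 5*log(y + 5).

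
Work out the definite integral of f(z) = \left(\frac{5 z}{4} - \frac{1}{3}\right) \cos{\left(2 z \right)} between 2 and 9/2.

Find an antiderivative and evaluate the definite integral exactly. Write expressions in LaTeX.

Differentiate the proposed F(z) back; it has to land on f(z) exactly.
F(z) = \frac{5 z \sin{\left(2 z \right)}}{8} - \frac{\sin{\left(2 z \right)}}{6} + \frac{5 \cos{\left(2 z \right)}}{16} is an antiderivative of f.
Check: d/dz[\frac{5 z \sin{\left(2 z \right)}}{8} - \frac{\sin{\left(2 z \right)}}{6} + \frac{5 \cos{\left(2 z \right)}}{16}] = \frac{5 z \cos{\left(2 z \right)}}{4} - \frac{\cos{\left(2 z \right)}}{3}, which equals f(z).
F(9/2) = \frac{5 \cos{\left(9 \right)}}{16} + \frac{127 \sin{\left(9 \right)}}{48}; F(2) = \frac{13 \sin{\left(4 \right)}}{12} + \frac{5 \cos{\left(4 \right)}}{16}.
Integral = F(9/2) - F(2) = \frac{5 \cos{\left(9 \right)}}{16} - \frac{5 \cos{\left(4 \right)}}{16} - \frac{13 \sin{\left(4 \right)}}{12} + \frac{127 \sin{\left(9 \right)}}{48}.

Antiderivative: F(z) = \frac{5 z \sin{\left(2 z \right)}}{8} - \frac{\sin{\left(2 z \right)}}{6} + \frac{5 \cos{\left(2 z \right)}}{16}; value = \frac{5 \cos{\left(9 \right)}}{16} - \frac{5 \cos{\left(4 \right)}}{16} - \frac{13 \sin{\left(4 \right)}}{12} + \frac{127 \sin{\left(9 \right)}}{48}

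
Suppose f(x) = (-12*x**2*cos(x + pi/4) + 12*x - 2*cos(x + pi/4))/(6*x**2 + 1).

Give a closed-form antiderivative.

A first test for any F(x): its x-derivative must equal f(x) identically.
Check: d/dx[log(2*x**2 + 1/3) - 2*sin(x + pi/4)] = (-12*x**2*cos(x + pi/4) + 12*x - 2*cos(x + pi/4))/(6*x**2 + 1) = f(x).

An antiderivative is F(x) = log(2*x**2 + 1/3) - 2*sin(x + pi/4).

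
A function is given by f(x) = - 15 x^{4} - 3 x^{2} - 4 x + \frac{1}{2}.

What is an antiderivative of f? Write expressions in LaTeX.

Integrate term by term and add the pieces.
Check: d/dx[\frac{- 6 x^{5} - 2 x^{3} - 4 x^{2} + x - 8}{2}] = - 15 x^{4} - 3 x^{2} - 4 x + \frac{1}{2} = f(x).

An antiderivative is F(x) = \frac{- 6 x^{5} - 2 x^{3} - 4 x^{2} + x - 8}{2}.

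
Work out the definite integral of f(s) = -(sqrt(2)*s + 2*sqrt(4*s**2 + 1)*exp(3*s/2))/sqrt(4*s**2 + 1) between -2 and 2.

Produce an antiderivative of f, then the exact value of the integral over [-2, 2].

A first test for any F(s): its s-derivative must equal f(s) identically.
F(s) = -sqrt(2*s**2 + 1/2)/2 - 4*exp(3*s/2)/3 is an antiderivative of f.
Check: d/ds[-sqrt(2*s**2 + 1/2)/2 - 4*exp(3*s/2)/3] = (-sqrt(2)*s - 2*sqrt(4*s**2 + 1)*exp(3*s/2))/sqrt(4*s**2 + 1), which equals f(s).
F(2) = -4*exp(3)/3 - sqrt(34)/4; F(-2) = -sqrt(34)/4 - 4*exp(-3)/3.
Integral = F(2) - F(-2) = -4*exp(3)/3 + 4*exp(-3)/3.

Antiderivative: F(s) = -sqrt(2*s**2 + 1/2)/2 - 4*exp(3*s/2)/3; value = -4*exp(3)/3 + 4*exp(-3)/3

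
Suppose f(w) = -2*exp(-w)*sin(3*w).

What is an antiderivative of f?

An antiderivative is F(w) = (sin(3*w) + 3*cos(3*w))*exp(-w)/5.

Any candidate F(w) must reproduce f(w) exactly when differentiated.
Check: d/dw[(sin(3*w) + 3*cos(3*w))*exp(-w)/5] = -2*exp(-w)*sin(3*w) = f(w).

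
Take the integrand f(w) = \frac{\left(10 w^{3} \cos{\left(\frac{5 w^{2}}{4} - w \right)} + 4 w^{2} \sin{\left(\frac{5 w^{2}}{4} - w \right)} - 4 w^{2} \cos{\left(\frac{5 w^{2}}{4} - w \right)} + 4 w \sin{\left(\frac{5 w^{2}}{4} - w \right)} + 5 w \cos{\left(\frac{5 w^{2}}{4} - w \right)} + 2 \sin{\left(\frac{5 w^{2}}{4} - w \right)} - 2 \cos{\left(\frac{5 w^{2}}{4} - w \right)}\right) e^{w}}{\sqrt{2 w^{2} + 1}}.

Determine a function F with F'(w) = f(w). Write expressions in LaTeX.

An antiderivative is F(w) = 2 \sqrt{2 w^{2} + 1} e^{w} \sin{\left(\frac{5 w^{2}}{4} - w \right)}.

Whatever form F(w) takes, F'(w) = f(w) is non-negotiable.
Check: d/dw[2 \sqrt{2 w^{2} + 1} e^{w} \sin{\left(\frac{5 w^{2}}{4} - w \right)}] = \frac{10 w^{3} e^{w} \cos{\left(\frac{5 w^{2}}{4} - w \right)} + 4 w^{2} e^{w} \sin{\left(\frac{5 w^{2}}{4} - w \right)} - 4 w^{2} e^{w} \cos{\left(\frac{5 w^{2}}{4} - w \right)} + 4 w e^{w} \sin{\left(\frac{5 w^{2}}{4} - w \right)} + 5 w e^{w} \cos{\left(\frac{5 w^{2}}{4} - w \right)} + 2 e^{w} \sin{\left(\frac{5 w^{2}}{4} - w \right)} - 2 e^{w} \cos{\left(\frac{5 w^{2}}{4} - w \right)}}{\sqrt{2 w^{2} + 1}}, which equals f(w).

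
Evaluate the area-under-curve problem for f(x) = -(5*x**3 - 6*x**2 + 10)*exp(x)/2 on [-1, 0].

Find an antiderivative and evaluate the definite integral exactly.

Antiderivative: F(x) = (-5*x**3 + 21*x**2 - 42*x + 32)*exp(x)/2; value = 16 - 50*exp(-1)

Recognize the product-rule pattern: f = u'v + uv' with u = -5*x**3/2 + 21*x**2/2 - 21*x + 16, v = exp(x), so integration by parts undoes it.
F(x) = (-5*x**3 + 21*x**2 - 42*x + 32)*exp(x)/2 is an antiderivative of f.
Check: d/dx[(-5*x**3 + 21*x**2 - 42*x + 32)*exp(x)/2] = -5*x**3*exp(x)/2 + 3*x**2*exp(x) - 5*exp(x), which equals f(x).
F(0) = 16; F(-1) = 50*exp(-1).
Integral = F(0) - F(-1) = 16 - 50*exp(-1).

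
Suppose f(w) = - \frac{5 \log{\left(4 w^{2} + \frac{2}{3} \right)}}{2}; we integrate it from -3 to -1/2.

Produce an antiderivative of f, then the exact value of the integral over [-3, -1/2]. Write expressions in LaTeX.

Antiderivative: F(w) = - \frac{5 \left(3 w \log{\left(4 w^{2} + \frac{2}{3} \right)} - 6 w + \sqrt{6} \operatorname{atan}{\left(\sqrt{6} w \right)}\right)}{6}; value = - \frac{15 \log{\left(\frac{110}{3} \right)}}{2} - \frac{5 \sqrt{6} \operatorname{atan}{\left(3 \sqrt{6} \right)}}{6} + \frac{5 \log{\left(\frac{5}{3} \right)}}{4} + \frac{5 \sqrt{6} \operatorname{atan}{\left(\frac{\sqrt{6}}{2} \right)}}{6} + \frac{25}{2}

An antiderivative F(w) passes only if d/dw[F] lands on f(w) exactly.
F(w) = - \frac{5 \left(3 w \log{\left(4 w^{2} + \frac{2}{3} \right)} - 6 w + \sqrt{6} \operatorname{atan}{\left(\sqrt{6} w \right)}\right)}{6} is an antiderivative of f.
Check: d/dw[- \frac{5 \left(3 w \log{\left(4 w^{2} + \frac{2}{3} \right)} - 6 w + \sqrt{6} \operatorname{atan}{\left(\sqrt{6} w \right)}\right)}{6}] = - \frac{5 \log{\left(2 w^{2} + \frac{1}{3} \right)}}{2} - \frac{5 \log{\left(2 \right)}}{2}, which equals f(w).
F(-1/2) = - \frac{5}{2} + \frac{5 \log{\left(\frac{5}{3} \right)}}{4} + \frac{5 \sqrt{6} \operatorname{atan}{\left(\frac{\sqrt{6}}{2} \right)}}{6}; F(-3) = -15 + \frac{5 \sqrt{6} \operatorname{atan}{\left(3 \sqrt{6} \right)}}{6} + \frac{15 \log{\left(\frac{110}{3} \right)}}{2}.
Integral = F(-1/2) - F(-3) = - \frac{15 \log{\left(\frac{110}{3} \right)}}{2} - \frac{5 \sqrt{6} \operatorname{atan}{\left(3 \sqrt{6} \right)}}{6} + \frac{5 \log{\left(\frac{5}{3} \right)}}{4} + \frac{5 \sqrt{6} \operatorname{atan}{\left(\frac{\sqrt{6}}{2} \right)}}{6} + \frac{25}{2}.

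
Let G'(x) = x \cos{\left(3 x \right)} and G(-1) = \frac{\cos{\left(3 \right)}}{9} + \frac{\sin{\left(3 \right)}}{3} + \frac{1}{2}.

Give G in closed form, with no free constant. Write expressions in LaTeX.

A candidate passes only if d/dx[G] lands on the given G'(x) exactly.
A general antiderivative is \frac{x \sin{\left(3 x \right)}}{3} + \frac{\cos{\left(3 x \right)}}{9} + C.
The condition gives C = \frac{\cos{\left(3 \right)}}{9} + \frac{\sin{\left(3 \right)}}{3} + \frac{1}{2} - (\frac{\cos{\left(3 \right)}}{9} + \frac{\sin{\left(3 \right)}}{3}) = \frac{1}{2}.
So G(x) = \frac{x \sin{\left(3 x \right)}}{3} + \frac{\cos{\left(3 x \right)}}{9} + \frac{1}{2}.
Check: d/dx[\frac{x \sin{\left(3 x \right)}}{3} + \frac{\cos{\left(3 x \right)}}{9} + \frac{1}{2}] = x \cos{\left(3 x \right)} = G'(x).

G(x) = \frac{x \sin{\left(3 x \right)}}{3} + \frac{\cos{\left(3 x \right)}}{9} + \frac{1}{2}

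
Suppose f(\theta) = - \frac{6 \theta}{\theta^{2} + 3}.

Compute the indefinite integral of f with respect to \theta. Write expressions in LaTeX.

F(\theta) = - 3 \log{\left(\theta^{2} + 3 \right)} + C

The substitution u = 2 \theta^{2} + 6 works: f is exactly (dF/du)*(du/d\theta) for that inner function.
Check: d/d\theta[- 3 \log{\left(\theta^{2} + 3 \right)}] = - \frac{6 \theta}{\theta^{2} + 3} = f(\theta).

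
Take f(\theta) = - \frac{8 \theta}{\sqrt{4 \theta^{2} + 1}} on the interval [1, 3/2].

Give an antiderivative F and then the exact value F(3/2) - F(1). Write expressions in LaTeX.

Antiderivative: F(\theta) = - 2 \sqrt{4 \theta^{2} + 1}; value = - 2 \sqrt{10} + 2 \sqrt{5}

The substitution u = 4 \theta^{2} + 1 works: f is exactly (dF/du)*(du/d\theta) for that inner function.
F(\theta) = - 2 \sqrt{4 \theta^{2} + 1} is an antiderivative of f.
Check: d/d\theta[- 2 \sqrt{4 \theta^{2} + 1}] = - \frac{8 \theta}{\sqrt{4 \theta^{2} + 1}} = f(\theta).
F(3/2) = - 2 \sqrt{10}; F(1) = - 2 \sqrt{5}.
Integral = F(3/2) - F(1) = - 2 \sqrt{10} + 2 \sqrt{5}.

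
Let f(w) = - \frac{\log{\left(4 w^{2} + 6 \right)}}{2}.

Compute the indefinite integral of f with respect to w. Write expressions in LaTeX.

F(w) = - \frac{w \log{\left(2 w^{2} + 3 \right)}}{2} - \frac{w \log{\left(2 \right)}}{2} + w - \frac{\sqrt{6} \operatorname{atan}{\left(\frac{\sqrt{6} w}{3} \right)}}{2} + C

Any candidate F(w) must reproduce f(w) exactly when differentiated.
Check: d/dw[- \frac{w \log{\left(2 w^{2} + 3 \right)}}{2} - \frac{w \log{\left(2 \right)}}{2} + w - \frac{\sqrt{6} \operatorname{atan}{\left(\frac{\sqrt{6} w}{3} \right)}}{2}] = - \frac{\log{\left(2 w^{2} + 3 \right)}}{2} - \frac{\log{\left(2 \right)}}{2}, which equals f(w).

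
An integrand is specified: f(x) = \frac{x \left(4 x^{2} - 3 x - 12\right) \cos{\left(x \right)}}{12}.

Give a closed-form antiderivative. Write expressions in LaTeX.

An antiderivative is F(x) = \frac{x^{3} \sin{\left(x \right)}}{3} - \frac{x^{2} \sin{\left(x \right)}}{4} + x^{2} \cos{\left(x \right)} - 3 x \sin{\left(x \right)} - \frac{x \cos{\left(x \right)}}{2} + \frac{\sin{\left(x \right)}}{2} - 3 \cos{\left(x \right)}.

An antiderivative F(x) passes only if d/dx[F] lands on f(x) exactly.
Check: d/dx[\frac{x^{3} \sin{\left(x \right)}}{3} - \frac{x^{2} \sin{\left(x \right)}}{4} + x^{2} \cos{\left(x \right)} - 3 x \sin{\left(x \right)} - \frac{x \cos{\left(x \right)}}{2} + \frac{\sin{\left(x \right)}}{2} - 3 \cos{\left(x \right)}] = \frac{x^{3} \cos{\left(x \right)}}{3} - \frac{x^{2} \cos{\left(x \right)}}{4} - x \cos{\left(x \right)}, which equals f(x).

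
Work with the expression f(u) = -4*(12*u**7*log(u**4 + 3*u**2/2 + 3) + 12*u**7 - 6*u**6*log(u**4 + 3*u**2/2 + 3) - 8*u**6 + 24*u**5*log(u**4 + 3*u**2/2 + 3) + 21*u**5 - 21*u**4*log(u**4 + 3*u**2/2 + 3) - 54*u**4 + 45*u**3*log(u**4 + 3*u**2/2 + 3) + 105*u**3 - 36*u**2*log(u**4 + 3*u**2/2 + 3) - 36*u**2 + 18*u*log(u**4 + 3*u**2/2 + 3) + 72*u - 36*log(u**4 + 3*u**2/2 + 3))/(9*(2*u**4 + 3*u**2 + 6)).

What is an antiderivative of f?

An antiderivative is F(u) = 4*(-u**4/2 + u**3/3 - u**2/2 + 2*u - 4)*log(u**4 + 3*u**2/2 + 3)/3.

f has the shape v'r + vr' for v = -2*u**4/3 + 4*u**3/9 - 2*u**2/3 + 8*u/3 - 16/3 and r = log(u**4 + 3*u**2/2 + 3) — it is the derivative of the product v*r.
Check: d/du[4*(-u**4/2 + u**3/3 - u**2/2 + 2*u - 4)*log(u**4 + 3*u**2/2 + 3)/3] = (-48*u**7*log(u**4 + 3*u**2/2 + 3) - 48*u**7 + 24*u**6*log(u**4 + 3*u**2/2 + 3) + 32*u**6 - 96*u**5*log(u**4 + 3*u**2/2 + 3) - 84*u**5 + 84*u**4*log(u**4 + 3*u**2/2 + 3) + 216*u**4 - 180*u**3*log(u**4 + 3*u**2/2 + 3) - 420*u**3 + 144*u**2*log(u**4 + 3*u**2/2 + 3) + 144*u**2 - 72*u*log(u**4 + 3*u**2/2 + 3) - 288*u + 144*log(u**4 + 3*u**2/2 + 3))/(18*u**4 + 27*u**2 + 54), which equals f(u).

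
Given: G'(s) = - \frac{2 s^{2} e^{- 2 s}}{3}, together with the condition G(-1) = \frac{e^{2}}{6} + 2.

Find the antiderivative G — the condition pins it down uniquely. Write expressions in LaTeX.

G'(s) has the shape u'v + uv' for u = \frac{s^{2}}{3} + \frac{s}{3} + \frac{1}{6} and v = e^{- 2 s} — it is the derivative of the product u*v.
A general antiderivative is \frac{\left(2 s^{2} + 2 s + 1\right) e^{- 2 s}}{6} + C.
The condition gives C = \frac{e^{2}}{6} + 2 - (\frac{e^{2}}{6}) = 2.
So G(s) = \frac{\left(2 s^{2} + 2 s + 1\right) e^{- 2 s}}{6} + 2.
Check: d/ds[\frac{\left(2 s^{2} + 2 s + 1\right) e^{- 2 s}}{6} + 2] = - \frac{2 s^{2} e^{- 2 s}}{3} = G'(s).

G(s) = \frac{\left(2 s^{2} + 2 s + 1\right) e^{- 2 s}}{6} + 2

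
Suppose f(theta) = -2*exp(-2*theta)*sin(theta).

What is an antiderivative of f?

An antiderivative is F(theta) = 2*(2*sin(theta) + cos(theta))*exp(-2*theta)/5.

A candidate is checked by its d/dtheta: the result must match f(theta).
Check: d/dtheta[2*(2*sin(theta) + cos(theta))*exp(-2*theta)/5] = -2*exp(-2*theta)*sin(theta) = f(theta).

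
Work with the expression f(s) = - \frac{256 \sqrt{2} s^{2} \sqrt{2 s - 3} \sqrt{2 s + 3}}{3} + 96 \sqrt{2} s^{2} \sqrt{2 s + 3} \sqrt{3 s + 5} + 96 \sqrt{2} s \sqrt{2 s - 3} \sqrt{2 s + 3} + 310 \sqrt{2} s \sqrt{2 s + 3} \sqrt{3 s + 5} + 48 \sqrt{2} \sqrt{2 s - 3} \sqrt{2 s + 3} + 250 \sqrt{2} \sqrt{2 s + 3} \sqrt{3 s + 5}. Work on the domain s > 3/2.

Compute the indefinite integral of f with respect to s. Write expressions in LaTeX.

f has the shape u'v + uv' for u = - \frac{2 \left(4 s + 6\right)^{\frac{3}{2}}}{3} and v = 2 \left(2 s - 3\right)^{\frac{5}{2}} - \left(3 s + 5\right)^{\frac{5}{2}} — it is the derivative of the product u*v.
Check: d/ds[- \frac{64 s^{3} \sqrt{2 s - 3} \sqrt{4 s + 6}}{3} + 24 s^{3} \sqrt{3 s + 5} \sqrt{4 s + 6} + 32 s^{2} \sqrt{2 s - 3} \sqrt{4 s + 6} + 116 s^{2} \sqrt{3 s + 5} \sqrt{4 s + 6} + 48 s \sqrt{2 s - 3} \sqrt{4 s + 6} + \frac{560 s \sqrt{3 s + 5} \sqrt{4 s + 6}}{3} - 72 \sqrt{2 s - 3} \sqrt{4 s + 6} + 100 \sqrt{3 s + 5} \sqrt{4 s + 6}] = \frac{1728 \sqrt{2} s^{4} \sqrt{2 s - 3} - 1024 \sqrt{2} s^{4} \sqrt{3 s + 5} + 11052 \sqrt{2} s^{3} \sqrt{2 s - 3} + 1152 \sqrt{2} s^{3} \sqrt{3 s + 5} + 26490 \sqrt{2} s^{2} \sqrt{2 s - 3} + 2880 \sqrt{2} s^{2} \sqrt{3 s + 5} + 28200 \sqrt{2} s \sqrt{2 s - 3} - 2592 \sqrt{2} s \sqrt{3 s + 5} + 11250 \sqrt{2} \sqrt{2 s - 3} - 1296 \sqrt{2} \sqrt{3 s + 5}}{3 \sqrt{2 s - 3} \sqrt{2 s + 3} \sqrt{3 s + 5}}, which equals f(s).

F(s) = - \frac{64 s^{3} \sqrt{2 s - 3} \sqrt{4 s + 6}}{3} + 24 s^{3} \sqrt{3 s + 5} \sqrt{4 s + 6} + 32 s^{2} \sqrt{2 s - 3} \sqrt{4 s + 6} + 116 s^{2} \sqrt{3 s + 5} \sqrt{4 s + 6} + 48 s \sqrt{2 s - 3} \sqrt{4 s + 6} + \frac{560 s \sqrt{3 s + 5} \sqrt{4 s + 6}}{3} - 72 \sqrt{2 s - 3} \sqrt{4 s + 6} + 100 \sqrt{3 s + 5} \sqrt{4 s + 6} + C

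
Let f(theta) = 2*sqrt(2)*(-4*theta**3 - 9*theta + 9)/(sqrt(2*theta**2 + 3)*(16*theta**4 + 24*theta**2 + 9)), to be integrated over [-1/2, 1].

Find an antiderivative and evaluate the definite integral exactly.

Antiderivative: F(theta) = sqrt(2)*(2*theta + 1)*sqrt(2*theta**2 + 3)/(4*theta**2 + 3); value = 3*sqrt(10)/7

Any candidate F(theta) must reproduce f(theta) exactly when differentiated.
F(theta) = sqrt(2)*(2*theta + 1)*sqrt(2*theta**2 + 3)/(4*theta**2 + 3) is an antiderivative of f.
Check: d/dtheta[sqrt(2)*(2*theta + 1)*sqrt(2*theta**2 + 3)/(4*theta**2 + 3)] = (-8*sqrt(2)*theta**3 - 18*sqrt(2)*theta + 18*sqrt(2))/(16*theta**4*sqrt(2*theta**2 + 3) + 24*theta**2*sqrt(2*theta**2 + 3) + 9*sqrt(2*theta**2 + 3)), which equals f(theta).
F(1) = 3*sqrt(10)/7; F(-1/2) = 0.
Integral = F(1) - F(-1/2) = 3*sqrt(10)/7.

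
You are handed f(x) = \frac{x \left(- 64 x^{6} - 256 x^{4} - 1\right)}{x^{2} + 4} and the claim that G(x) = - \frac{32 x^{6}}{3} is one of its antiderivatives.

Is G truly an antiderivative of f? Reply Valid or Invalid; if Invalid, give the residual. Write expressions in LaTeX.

d/dx[G] = - 64 x^{5}
d/dx[G] - f(x) = \frac{x}{x^{2} + 4} != 0.

Invalid: d/dx[G] - f = \frac{x}{x^{2} + 4}, which is not 0.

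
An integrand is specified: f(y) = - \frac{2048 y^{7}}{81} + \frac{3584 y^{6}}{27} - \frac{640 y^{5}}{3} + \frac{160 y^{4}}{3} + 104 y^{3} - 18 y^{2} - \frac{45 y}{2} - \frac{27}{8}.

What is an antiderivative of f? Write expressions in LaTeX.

f matches the chain-rule pattern g'(h)*h' with inner function h(y) = - \frac{4 y^{2}}{3} + 2 y + \frac{3}{4}; substituting u = h(y) collapses the integral.
Check: d/dy[- \frac{256 y^{8}}{81} + \frac{512 y^{7}}{27} - \frac{320 y^{6}}{9} + \frac{32 y^{5}}{3} + 26 y^{4} - 6 y^{3} - \frac{45 y^{2}}{4} - \frac{27 y}{8}] = - \frac{2048 y^{7}}{81} + \frac{3584 y^{6}}{27} - \frac{640 y^{5}}{3} + \frac{160 y^{4}}{3} + 104 y^{3} - 18 y^{2} - \frac{45 y}{2} - \frac{27}{8} = f(y).

An antiderivative is F(y) = - \frac{256 y^{8}}{81} + \frac{512 y^{7}}{27} - \frac{320 y^{6}}{9} + \frac{32 y^{5}}{3} + 26 y^{4} - 6 y^{3} - \frac{45 y^{2}}{4} - \frac{27 y}{8}.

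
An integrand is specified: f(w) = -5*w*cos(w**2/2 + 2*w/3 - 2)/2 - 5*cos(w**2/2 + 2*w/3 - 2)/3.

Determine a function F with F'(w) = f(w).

The substitution u = w**2/2 + 2*w/3 - 2 works: f is exactly (dF/du)*(du/dw) for that inner function.
Check: d/dw[-5*sin(w**2/2 + 2*w/3 - 2)/2] = -5*w*cos(w**2/2 + 2*w/3 - 2)/2 - 5*cos(w**2/2 + 2*w/3 - 2)/3 = f(w).

An antiderivative is F(w) = -5*sin(w**2/2 + 2*w/3 - 2)/2.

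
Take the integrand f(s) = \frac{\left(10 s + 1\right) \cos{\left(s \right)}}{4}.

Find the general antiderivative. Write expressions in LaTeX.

F(s) = \frac{5 s \sin{\left(s \right)}}{2} + \frac{\sin{\left(s \right)}}{4} + \frac{5 \cos{\left(s \right)}}{2} + C

A first test for any F(s): its s-derivative must equal f(s) identically.
Check: d/ds[\frac{5 s \sin{\left(s \right)}}{2} + \frac{\sin{\left(s \right)}}{4} + \frac{5 \cos{\left(s \right)}}{2}] = \frac{5 s \cos{\left(s \right)}}{2} + \frac{\cos{\left(s \right)}}{4}, which equals f(s).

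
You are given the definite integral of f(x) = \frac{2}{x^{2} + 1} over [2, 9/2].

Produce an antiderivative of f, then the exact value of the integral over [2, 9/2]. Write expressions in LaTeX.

Antiderivative: F(x) = 2 \operatorname{atan}{\left(x \right)}; value = - 2 \operatorname{atan}{\left(2 \right)} + 2 \operatorname{atan}{\left(\frac{9}{2} \right)}

Check any antiderivative F(x) by computing F'(x) and comparing it with f(x).
F(x) = 2 \operatorname{atan}{\left(x \right)} is an antiderivative of f.
Check: d/dx[2 \operatorname{atan}{\left(x \right)}] = \frac{2}{x^{2} + 1} = f(x).
F(9/2) = 2 \operatorname{atan}{\left(\frac{9}{2} \right)}; F(2) = 2 \operatorname{atan}{\left(2 \right)}.
Integral = F(9/2) - F(2) = - 2 \operatorname{atan}{\left(2 \right)} + 2 \operatorname{atan}{\left(\frac{9}{2} \right)}.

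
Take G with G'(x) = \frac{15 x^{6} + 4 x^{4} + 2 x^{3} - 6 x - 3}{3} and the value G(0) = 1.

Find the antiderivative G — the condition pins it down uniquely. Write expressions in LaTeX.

G(x) = \frac{5 x^{7}}{7} + \frac{4 x^{5}}{15} + \frac{x^{4}}{6} - x^{2} - x + 1

Differentiate the proposed G(x) back; it has to land on the given G'(x).
A general antiderivative is \frac{5 x^{7}}{7} + \frac{4 x^{5}}{15} + \frac{x^{4}}{6} - x^{2} - x + C.
The condition gives C = 1 - (0) = 1.
So G(x) = \frac{5 x^{7}}{7} + \frac{4 x^{5}}{15} + \frac{x^{4}}{6} - x^{2} - x + 1.
Check: d/dx[\frac{5 x^{7}}{7} + \frac{4 x^{5}}{15} + \frac{x^{4}}{6} - x^{2} - x + 1] = 5 x^{6} + \frac{4 x^{4}}{3} + \frac{2 x^{3}}{3} - 2 x - 1, which equals G'(x).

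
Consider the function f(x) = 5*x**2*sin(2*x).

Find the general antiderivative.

F(x) = -5*x**2*cos(2*x)/2 + 5*x*sin(2*x)/2 + 5*cos(2*x)/4 + C

Since d/dx undoes antidifferentiation here, F'(x) = f(x) is required of F(x).
Check: d/dx[-5*x**2*cos(2*x)/2 + 5*x*sin(2*x)/2 + 5*cos(2*x)/4] = 5*x**2*sin(2*x) = f(x).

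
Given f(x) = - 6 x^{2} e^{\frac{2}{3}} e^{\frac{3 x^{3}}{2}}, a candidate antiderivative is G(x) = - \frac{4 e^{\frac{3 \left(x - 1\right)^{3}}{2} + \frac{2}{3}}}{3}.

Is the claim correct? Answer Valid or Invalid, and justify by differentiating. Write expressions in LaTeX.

Invalid: d/dx[G] - f = - \frac{6 x^{2} e^{\frac{9 x}{2}} e^{- \frac{9 x^{2}}{2}} e^{\frac{3 x^{3}}{2}}}{e^{\frac{5}{6}}} + 6 x^{2} e^{\frac{2}{3}} e^{\frac{3 x^{3}}{2}} + \frac{12 x e^{\frac{9 x}{2}} e^{- \frac{9 x^{2}}{2}} e^{\frac{3 x^{3}}{2}}}{e^{\frac{5}{6}}} - \frac{6 e^{\frac{9 x}{2}} e^{- \frac{9 x^{2}}{2}} e^{\frac{3 x^{3}}{2}}}{e^{\frac{5}{6}}}, which is not 0.

d/dx[G] = - \frac{6 x^{2} e^{\frac{9 x}{2}} e^{- \frac{9 x^{2}}{2}} e^{\frac{3 x^{3}}{2}}}{e^{\frac{5}{6}}} + \frac{12 x e^{\frac{9 x}{2}} e^{- \frac{9 x^{2}}{2}} e^{\frac{3 x^{3}}{2}}}{e^{\frac{5}{6}}} - \frac{6 e^{\frac{9 x}{2}} e^{- \frac{9 x^{2}}{2}} e^{\frac{3 x^{3}}{2}}}{e^{\frac{5}{6}}}
d/dx[G] - f(x) = - \frac{6 x^{2} e^{\frac{9 x}{2}} e^{- \frac{9 x^{2}}{2}} e^{\frac{3 x^{3}}{2}}}{e^{\frac{5}{6}}} + 6 x^{2} e^{\frac{2}{3}} e^{\frac{3 x^{3}}{2}} + \frac{12 x e^{\frac{9 x}{2}} e^{- \frac{9 x^{2}}{2}} e^{\frac{3 x^{3}}{2}}}{e^{\frac{5}{6}}} - \frac{6 e^{\frac{9 x}{2}} e^{- \frac{9 x^{2}}{2}} e^{\frac{3 x^{3}}{2}}}{e^{\frac{5}{6}}} != 0.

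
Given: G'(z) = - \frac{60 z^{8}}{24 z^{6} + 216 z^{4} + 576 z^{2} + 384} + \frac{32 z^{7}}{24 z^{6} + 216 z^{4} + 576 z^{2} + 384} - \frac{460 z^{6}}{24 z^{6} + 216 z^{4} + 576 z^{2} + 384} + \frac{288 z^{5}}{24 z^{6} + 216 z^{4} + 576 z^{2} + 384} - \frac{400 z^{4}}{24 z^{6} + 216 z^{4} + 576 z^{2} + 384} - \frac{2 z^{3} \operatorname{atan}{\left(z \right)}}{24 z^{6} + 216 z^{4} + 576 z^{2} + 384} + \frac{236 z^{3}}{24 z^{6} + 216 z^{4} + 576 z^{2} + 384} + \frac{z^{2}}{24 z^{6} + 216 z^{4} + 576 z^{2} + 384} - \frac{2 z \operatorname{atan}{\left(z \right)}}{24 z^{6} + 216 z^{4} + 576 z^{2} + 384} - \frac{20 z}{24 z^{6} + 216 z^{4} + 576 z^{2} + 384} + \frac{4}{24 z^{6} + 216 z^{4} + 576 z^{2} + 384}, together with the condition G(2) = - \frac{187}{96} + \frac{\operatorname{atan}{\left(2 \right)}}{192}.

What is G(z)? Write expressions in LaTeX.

G(z) = - \frac{5 z^{5} - 4 z^{4} - \frac{\operatorname{atan}{\left(z \right)}}{4} - \frac{5}{2}}{4 \left(\frac{3 z^{2}}{2} + 6\right)}

G'(z) has the shape u'v + uv' for u = - \frac{1}{4 \left(\frac{3 z^{2}}{2} + 6\right)} and v = 5 z^{5} - 4 z^{4} - \frac{\operatorname{atan}{\left(z \right)}}{4} - \frac{5}{2} — it is the derivative of the product u*v.
A general antiderivative is - \frac{5 z^{5} - 4 z^{4} - \frac{\operatorname{atan}{\left(z \right)}}{4} - \frac{5}{2}}{4 \left(\frac{3 z^{2}}{2} + 6\right)} + C.
The condition gives C = - \frac{187}{96} + \frac{\operatorname{atan}{\left(2 \right)}}{192} - (- \frac{187}{96} + \frac{\operatorname{atan}{\left(2 \right)}}{192}) = 0.
So G(z) = - \frac{5 z^{5} - 4 z^{4} - \frac{\operatorname{atan}{\left(z \right)}}{4} - \frac{5}{2}}{4 \left(\frac{3 z^{2}}{2} + 6\right)}.
Check: d/dz[- \frac{5 z^{5} - 4 z^{4} - \frac{\operatorname{atan}{\left(z \right)}}{4} - \frac{5}{2}}{4 \left(\frac{3 z^{2}}{2} + 6\right)}] = \frac{- 60 z^{8} + 32 z^{7} - 460 z^{6} + 288 z^{5} - 400 z^{4} - 2 z^{3} \operatorname{atan}{\left(z \right)} + 236 z^{3} + z^{2} - 2 z \operatorname{atan}{\left(z \right)} - 20 z + 4}{24 z^{6} + 216 z^{4} + 576 z^{2} + 384}, which equals G'(z).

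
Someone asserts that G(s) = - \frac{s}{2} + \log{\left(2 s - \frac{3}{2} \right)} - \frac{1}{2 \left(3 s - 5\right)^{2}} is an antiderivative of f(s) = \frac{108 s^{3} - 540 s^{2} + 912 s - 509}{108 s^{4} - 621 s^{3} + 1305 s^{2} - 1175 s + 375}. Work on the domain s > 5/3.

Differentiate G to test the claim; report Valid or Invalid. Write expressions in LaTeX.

Invalid: d/ds[G] - f = - \frac{1}{2}, which is not 0.

d/ds[G] = \frac{- 108 s^{4} + 837 s^{3} - 2385 s^{2} + 2999 s - 1393}{216 s^{4} - 1242 s^{3} + 2610 s^{2} - 2350 s + 750}
d/ds[G] - f(s) = - \frac{1}{2} != 0.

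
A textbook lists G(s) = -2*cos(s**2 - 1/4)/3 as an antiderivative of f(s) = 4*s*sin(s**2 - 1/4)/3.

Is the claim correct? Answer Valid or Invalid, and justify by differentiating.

Valid: G'(s) = f(s).

d/ds[G] = 4*s*sin(s**2 - 1/4)/3
This equals f(s) exactly, so the claim holds.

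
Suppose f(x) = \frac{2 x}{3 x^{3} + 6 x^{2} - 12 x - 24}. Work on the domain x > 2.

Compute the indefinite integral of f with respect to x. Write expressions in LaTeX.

The denominator factors as 3 \left(x - 2\right) \left(x + 2\right)^{2}; partial fractions split f into directly integrable pieces: - \frac{1}{12 \left(x + 2\right)} + \frac{1}{3 \left(x + 2\right)^{2}} + \frac{1}{12 \left(x - 2\right)}.
Check: d/dx[\frac{\log{\left(x - 2 \right)}}{12} - \frac{\log{\left(x + 2 \right)}}{12} - \frac{2}{6 x + 12}] = \frac{2 x}{3 x^{3} + 6 x^{2} - 12 x - 24} = f(x).

F(x) = \frac{\log{\left(x - 2 \right)}}{12} - \frac{\log{\left(x + 2 \right)}}{12} - \frac{2}{6 x + 12} + C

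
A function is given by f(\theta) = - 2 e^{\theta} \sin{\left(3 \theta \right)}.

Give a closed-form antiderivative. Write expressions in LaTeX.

An antiderivative is F(\theta) = - \frac{e^{\theta} \sin{\left(3 \theta \right)}}{5} + \frac{3 e^{\theta} \cos{\left(3 \theta \right)}}{5}.

Whatever form F(\theta) takes, F'(\theta) = f(\theta) is non-negotiable.
Check: d/d\theta[- \frac{e^{\theta} \sin{\left(3 \theta \right)}}{5} + \frac{3 e^{\theta} \cos{\left(3 \theta \right)}}{5}] = - 2 e^{\theta} \sin{\left(3 \theta \right)} = f(\theta).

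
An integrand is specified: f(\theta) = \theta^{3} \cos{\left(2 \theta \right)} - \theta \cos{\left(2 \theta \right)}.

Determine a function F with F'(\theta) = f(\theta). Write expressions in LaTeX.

An antiderivative is F(\theta) = \frac{4 \theta^{3} \sin{\left(2 \theta \right)} + 6 \theta^{2} \cos{\left(2 \theta \right)} - 10 \theta \sin{\left(2 \theta \right)} - 5 \cos{\left(2 \theta \right)}}{8}.

Integrate term by term and add the pieces.
Check: d/d\theta[\frac{4 \theta^{3} \sin{\left(2 \theta \right)} + 6 \theta^{2} \cos{\left(2 \theta \right)} - 10 \theta \sin{\left(2 \theta \right)} - 5 \cos{\left(2 \theta \right)}}{8}] = \theta^{3} \cos{\left(2 \theta \right)} - \theta \cos{\left(2 \theta \right)} = f(\theta).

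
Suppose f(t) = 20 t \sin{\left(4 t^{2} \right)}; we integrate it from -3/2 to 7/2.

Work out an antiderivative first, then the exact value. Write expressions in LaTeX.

f matches the chain-rule pattern g'(h)*h' with inner function h(t) = 4 t^{2}; substituting u = h(t) collapses the integral.
F(t) = - \frac{5 \cos{\left(4 t^{2} \right)}}{2} is an antiderivative of f.
Check: d/dt[- \frac{5 \cos{\left(4 t^{2} \right)}}{2}] = 20 t \sin{\left(4 t^{2} \right)} = f(t).
F(7/2) = - \frac{5 \cos{\left(49 \right)}}{2}; F(-3/2) = - \frac{5 \cos{\left(9 \right)}}{2}.
Integral = F(7/2) - F(-3/2) = \frac{5 \cos{\left(9 \right)}}{2} - \frac{5 \cos{\left(49 \right)}}{2}.

Antiderivative: F(t) = - \frac{5 \cos{\left(4 t^{2} \right)}}{2}; value = \frac{5 \cos{\left(9 \right)}}{2} - \frac{5 \cos{\left(49 \right)}}{2}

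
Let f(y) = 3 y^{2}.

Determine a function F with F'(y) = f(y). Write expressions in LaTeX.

A first test for any F(y): its y-derivative must equal f(y) identically.
Check: d/dy[y^{3}] = 3 y^{2} = f(y).

An antiderivative is F(y) = y^{3}.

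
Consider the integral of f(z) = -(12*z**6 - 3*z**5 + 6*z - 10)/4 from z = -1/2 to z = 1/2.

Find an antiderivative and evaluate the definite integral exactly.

Antiderivative: F(z) = -z*(24*z**6 - 7*z**5 + 42*z - 140)/56; value = 1117/448

Any candidate F(z) must reproduce f(z) exactly when differentiated.
F(z) = -z*(24*z**6 - 7*z**5 + 42*z - 140)/56 is an antiderivative of f.
Check: d/dz[-z*(24*z**6 - 7*z**5 + 42*z - 140)/56] = -3*z**6 + 3*z**5/4 - 3*z/2 + 5/2, which equals f(z).
F(1/2) = 3803/3584; F(-1/2) = -5133/3584.
Integral = F(1/2) - F(-1/2) = 1117/448.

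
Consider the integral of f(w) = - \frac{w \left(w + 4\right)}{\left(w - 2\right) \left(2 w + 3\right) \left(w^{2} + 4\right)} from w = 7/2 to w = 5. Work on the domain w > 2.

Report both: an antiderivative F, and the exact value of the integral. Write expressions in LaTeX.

Antiderivative: F(w) = - \frac{3 \log{\left(w - 2 \right)}}{14} - \frac{3 \log{\left(w + \frac{3}{2} \right)}}{35} + \frac{3 \log{\left(w^{2} + 4 \right)}}{20} - \frac{\operatorname{atan}{\left(\frac{w}{2} \right)}}{10}; value = - \frac{3 \log{\left(\frac{65}{4} \right)}}{20} - \frac{3 \log{\left(3 \right)}}{14} - \frac{3 \log{\left(\frac{13}{2} \right)}}{35} - \frac{\operatorname{atan}{\left(\frac{5}{2} \right)}}{10} + \frac{3 \log{\left(\frac{3}{2} \right)}}{14} + \frac{\operatorname{atan}{\left(\frac{7}{4} \right)}}{10} + \frac{3 \log{\left(5 \right)}}{35} + \frac{3 \log{\left(29 \right)}}{20}

The denominator factors as \left(w - 2\right) \left(2 w + 3\right) \left(w^{2} + 4\right); partial fractions split f into directly integrable pieces: \frac{3 w - 2}{10 \left(w^{2} + 4\right)} - \frac{6}{35 \left(2 w + 3\right)} - \frac{3}{14 \left(w - 2\right)}.
F(w) = - \frac{3 \log{\left(w - 2 \right)}}{14} - \frac{3 \log{\left(w + \frac{3}{2} \right)}}{35} + \frac{3 \log{\left(w^{2} + 4 \right)}}{20} - \frac{\operatorname{atan}{\left(\frac{w}{2} \right)}}{10} is an antiderivative of f.
Check: d/dw[- \frac{3 \log{\left(w - 2 \right)}}{14} - \frac{3 \log{\left(w + \frac{3}{2} \right)}}{35} + \frac{3 \log{\left(w^{2} + 4 \right)}}{20} - \frac{\operatorname{atan}{\left(\frac{w}{2} \right)}}{10}] = \frac{- w^{2} - 4 w}{2 w^{4} - w^{3} + 2 w^{2} - 4 w - 24}, which equals f(w).
F(5) = - \frac{3 \log{\left(3 \right)}}{14} - \frac{3 \log{\left(\frac{13}{2} \right)}}{35} - \frac{\operatorname{atan}{\left(\frac{5}{2} \right)}}{10} + \frac{3 \log{\left(29 \right)}}{20}; F(7/2) = - \frac{3 \log{\left(5 \right)}}{35} - \frac{\operatorname{atan}{\left(\frac{7}{4} \right)}}{10} - \frac{3 \log{\left(\frac{3}{2} \right)}}{14} + \frac{3 \log{\left(\frac{65}{4} \right)}}{20}.
Integral = F(5) - F(7/2) = - \frac{3 \log{\left(\frac{65}{4} \right)}}{20} - \frac{3 \log{\left(3 \right)}}{14} - \frac{3 \log{\left(\frac{13}{2} \right)}}{35} - \frac{\operatorname{atan}{\left(\frac{5}{2} \right)}}{10} + \frac{3 \log{\left(\frac{3}{2} \right)}}{14} + \frac{\operatorname{atan}{\left(\frac{7}{4} \right)}}{10} + \frac{3 \log{\left(5 \right)}}{35} + \frac{3 \log{\left(29 \right)}}{20}.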